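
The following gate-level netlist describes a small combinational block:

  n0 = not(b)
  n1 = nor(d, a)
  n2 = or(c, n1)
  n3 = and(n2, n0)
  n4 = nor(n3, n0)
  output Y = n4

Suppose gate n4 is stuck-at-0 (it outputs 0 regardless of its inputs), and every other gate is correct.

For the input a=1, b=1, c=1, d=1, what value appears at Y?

0

Propagate with n4 forced: n0=0, n1=0, n2=1, n3=0, n4=0 [stuck-at-0].
So Y = 0. (Without the fault it would be 1.)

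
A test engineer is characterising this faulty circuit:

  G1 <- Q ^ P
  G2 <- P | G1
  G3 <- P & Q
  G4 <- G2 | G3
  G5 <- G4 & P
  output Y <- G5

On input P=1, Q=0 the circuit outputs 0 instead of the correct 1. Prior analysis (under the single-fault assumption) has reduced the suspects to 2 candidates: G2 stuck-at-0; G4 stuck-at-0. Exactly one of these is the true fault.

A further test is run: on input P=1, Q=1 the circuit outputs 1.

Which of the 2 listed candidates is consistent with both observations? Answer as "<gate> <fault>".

G2 stuck-at-0

Evaluate each candidate on input P=1, Q=1:
  G2 stuck-at-0: G1=0, G2=0 [stuck-at-0], G3=1, G4=1, G5=1 → 1 — matches
  G4 stuck-at-0: G1=0, G2=1, G3=1, G4=0 [stuck-at-0], G5=0 → 0 — eliminated
Only G2 stuck-at-0 reproduces the observed 1.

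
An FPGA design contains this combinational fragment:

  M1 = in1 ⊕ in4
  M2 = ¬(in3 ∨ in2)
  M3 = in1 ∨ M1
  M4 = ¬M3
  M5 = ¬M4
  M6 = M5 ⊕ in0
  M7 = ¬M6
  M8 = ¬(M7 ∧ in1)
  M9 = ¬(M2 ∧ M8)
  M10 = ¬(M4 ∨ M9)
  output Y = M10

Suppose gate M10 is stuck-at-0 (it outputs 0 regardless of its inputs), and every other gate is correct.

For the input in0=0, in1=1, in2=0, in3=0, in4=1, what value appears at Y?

Propagate with M10 forced: M1=0, M2=1, M3=1, M4=0, M5=1, M6=1, M7=0, M8=1, M9=0, M10=0 [stuck-at-0].
So Y = 0. (Without the fault it would be 1.)

0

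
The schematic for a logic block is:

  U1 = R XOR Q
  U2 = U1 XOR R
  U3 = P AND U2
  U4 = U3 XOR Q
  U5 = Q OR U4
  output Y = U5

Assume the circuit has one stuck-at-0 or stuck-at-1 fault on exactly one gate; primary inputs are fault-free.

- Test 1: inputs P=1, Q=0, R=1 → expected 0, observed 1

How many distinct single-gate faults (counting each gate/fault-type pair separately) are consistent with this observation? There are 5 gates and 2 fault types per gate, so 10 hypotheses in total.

Fault-free: U1=1, U2=0, U3=0, U4=0, U5=0 → 0. Observed 1.
  U1 stuck-at-0: output 1 ✓
  U1 stuck-at-1: output 0 ✗
  U2 stuck-at-0: output 0 ✗
  U2 stuck-at-1: output 1 ✓
  U3 stuck-at-0: output 0 ✗
  U3 stuck-at-1: output 1 ✓
  U4 stuck-at-0: output 0 ✗
  U4 stuck-at-1: output 1 ✓
  U5 stuck-at-0: output 0 ✗
  U5 stuck-at-1: output 1 ✓
Consistent faults: {U1 stuck-at-0, U2 stuck-at-1, U3 stuck-at-1, U4 stuck-at-1, U5 stuck-at-1} — 5 in all.

5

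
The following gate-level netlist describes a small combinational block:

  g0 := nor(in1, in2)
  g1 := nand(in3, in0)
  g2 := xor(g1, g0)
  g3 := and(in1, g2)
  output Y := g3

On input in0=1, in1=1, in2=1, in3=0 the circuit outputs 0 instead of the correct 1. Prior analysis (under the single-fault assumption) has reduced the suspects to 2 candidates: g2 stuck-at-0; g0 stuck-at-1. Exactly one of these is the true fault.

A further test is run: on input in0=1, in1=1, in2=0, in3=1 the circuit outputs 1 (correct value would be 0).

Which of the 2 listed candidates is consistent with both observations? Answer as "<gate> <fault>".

Evaluate each candidate on input in0=1, in1=1, in2=0, in3=1:
  g2 stuck-at-0: g0=0, g1=0, g2=0 [stuck-at-0], g3=0 → 0 — eliminated
  g0 stuck-at-1: g0=1 [stuck-at-1], g1=0, g2=1, g3=1 → 1 — matches
Only g0 stuck-at-1 reproduces the observed 1.

g0 stuck-at-1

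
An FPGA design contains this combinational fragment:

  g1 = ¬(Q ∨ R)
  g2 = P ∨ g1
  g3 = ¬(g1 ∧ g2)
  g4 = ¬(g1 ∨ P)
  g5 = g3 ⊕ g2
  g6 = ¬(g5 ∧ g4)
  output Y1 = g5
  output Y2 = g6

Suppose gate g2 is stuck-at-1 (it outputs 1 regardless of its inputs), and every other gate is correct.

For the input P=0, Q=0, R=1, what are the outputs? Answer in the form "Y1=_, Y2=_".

Y1=0, Y2=1

Propagate with g2 forced: g1=0, g2=1 [stuck-at-1], g3=1, g4=1, g5=0, g6=1.
So the outputs are Y1=0, Y2=1. (Without the fault they would be Y1=1, Y2=0.)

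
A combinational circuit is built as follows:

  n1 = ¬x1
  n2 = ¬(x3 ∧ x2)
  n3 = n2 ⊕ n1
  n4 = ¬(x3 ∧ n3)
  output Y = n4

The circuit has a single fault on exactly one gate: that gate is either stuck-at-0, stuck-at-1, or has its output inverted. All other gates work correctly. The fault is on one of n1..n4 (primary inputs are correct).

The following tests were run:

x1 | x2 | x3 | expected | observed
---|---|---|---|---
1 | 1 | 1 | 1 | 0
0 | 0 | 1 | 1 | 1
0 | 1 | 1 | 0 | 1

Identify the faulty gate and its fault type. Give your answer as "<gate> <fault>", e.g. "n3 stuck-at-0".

Fault-free values for test 1 (x1=1, x2=1, x3=1): n1=0, n2=0, n3=0, n4=1, giving Y=1. Observed 0.
Test 1: faults giving observed 0 are {n1 stuck-at-1, n1 inverted output, n2 stuck-at-1, n2 inverted output, n3 stuck-at-1, n3 inverted output, n4 stuck-at-0, n4 inverted output}.
Test 2 (x1=0, x2=0, x3=1): fault-free n1=1, n2=1, n3=0, n4=1 → 1; observed 1. Eliminates n1 inverted output, n2 inverted output, n3 stuck-at-1, n3 inverted output, n4 stuck-at-0, n4 inverted output.
Test 3 (x1=0, x2=1, x3=1): fault-free n1=1, n2=0, n3=1, n4=0 → 0; observed 1. Eliminates n1 stuck-at-1.
Only n2 stuck-at-1 is consistent with every test.

n2 stuck-at-1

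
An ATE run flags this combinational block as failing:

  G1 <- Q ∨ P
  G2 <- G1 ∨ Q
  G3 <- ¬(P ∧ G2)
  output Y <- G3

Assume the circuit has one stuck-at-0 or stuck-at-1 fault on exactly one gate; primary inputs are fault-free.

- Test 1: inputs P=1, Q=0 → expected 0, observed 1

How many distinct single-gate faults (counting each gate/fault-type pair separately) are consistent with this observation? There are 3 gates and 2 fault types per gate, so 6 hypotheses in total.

3

Fault-free: G1=1, G2=1, G3=0 → 0. Observed 1.
  G1 stuck-at-0: output 1 ✓
  G1 stuck-at-1: output 0 ✗
  G2 stuck-at-0: output 1 ✓
  G2 stuck-at-1: output 0 ✗
  G3 stuck-at-0: output 0 ✗
  G3 stuck-at-1: output 1 ✓
Consistent faults: {G1 stuck-at-0, G2 stuck-at-0, G3 stuck-at-1} — 3 in all.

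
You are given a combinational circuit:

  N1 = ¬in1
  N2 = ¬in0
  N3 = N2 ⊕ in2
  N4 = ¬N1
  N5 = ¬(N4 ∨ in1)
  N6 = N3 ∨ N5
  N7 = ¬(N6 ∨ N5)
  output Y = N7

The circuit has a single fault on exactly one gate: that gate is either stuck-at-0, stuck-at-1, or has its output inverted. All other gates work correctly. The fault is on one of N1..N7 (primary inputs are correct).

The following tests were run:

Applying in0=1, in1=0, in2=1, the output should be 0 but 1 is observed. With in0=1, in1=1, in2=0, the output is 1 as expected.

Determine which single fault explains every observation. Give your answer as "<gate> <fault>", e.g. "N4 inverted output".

N7 stuck-at-1

Fault-free values for test 1 (in0=1, in1=0, in2=1): N1=1, N2=0, N3=1, N4=0, N5=1, N6=1, N7=0, giving Y=0. Observed 1.
Test 1: faults giving observed 1 are {N7 stuck-at-1, N7 inverted output}.
Test 2 (in0=1, in1=1, in2=0): fault-free N1=0, N2=0, N3=0, N4=1, N5=0, N6=0, N7=1 → 1; observed 1. Eliminates N7 inverted output.
Only N7 stuck-at-1 is consistent with every test.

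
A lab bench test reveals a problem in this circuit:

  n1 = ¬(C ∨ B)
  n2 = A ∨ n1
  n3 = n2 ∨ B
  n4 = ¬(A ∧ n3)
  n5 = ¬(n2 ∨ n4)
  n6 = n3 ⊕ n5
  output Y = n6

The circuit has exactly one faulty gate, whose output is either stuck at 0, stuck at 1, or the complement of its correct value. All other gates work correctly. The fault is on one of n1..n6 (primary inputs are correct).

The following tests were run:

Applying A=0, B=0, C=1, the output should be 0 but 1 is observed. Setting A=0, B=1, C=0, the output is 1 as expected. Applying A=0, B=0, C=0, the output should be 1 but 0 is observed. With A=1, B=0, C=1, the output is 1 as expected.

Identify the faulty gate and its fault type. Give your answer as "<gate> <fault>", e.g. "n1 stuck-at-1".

n1 inverted output

Fault-free values for test 1 (A=0, B=0, C=1): n1=0, n2=0, n3=0, n4=1, n5=0, n6=0, giving Y=0. Observed 1.
Test 1: faults giving observed 1 are {n1 stuck-at-1, n1 inverted output, n2 stuck-at-1, n2 inverted output, n3 stuck-at-1, n3 inverted output, n4 stuck-at-0, n4 inverted output, n5 stuck-at-1, n5 inverted output, n6 stuck-at-1, n6 inverted output}.
Test 2 (A=0, B=1, C=0): fault-free n1=0, n2=0, n3=1, n4=1, n5=0, n6=1 → 1; observed 1. Eliminates n3 inverted output, n4 stuck-at-0, n4 inverted output, n5 stuck-at-1, n5 inverted output, n6 inverted output.
Test 3 (A=0, B=0, C=0): fault-free n1=1, n2=1, n3=1, n4=1, n5=0, n6=1 → 1; observed 0. Eliminates n1 stuck-at-1, n2 stuck-at-1, n3 stuck-at-1, n6 stuck-at-1.
Test 4 (A=1, B=0, C=1): fault-free n1=0, n2=1, n3=1, n4=0, n5=0, n6=1 → 1; observed 1. Eliminates n2 inverted output.
Only n1 inverted output is consistent with every test.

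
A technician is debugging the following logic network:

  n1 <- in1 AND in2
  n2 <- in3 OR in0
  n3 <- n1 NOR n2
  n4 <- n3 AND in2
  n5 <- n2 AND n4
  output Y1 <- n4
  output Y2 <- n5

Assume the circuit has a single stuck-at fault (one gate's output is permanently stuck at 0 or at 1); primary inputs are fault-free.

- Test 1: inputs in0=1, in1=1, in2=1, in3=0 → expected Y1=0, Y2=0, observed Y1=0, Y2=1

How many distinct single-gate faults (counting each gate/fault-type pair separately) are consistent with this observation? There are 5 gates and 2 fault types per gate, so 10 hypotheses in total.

1

Fault-free: n1=1, n2=1, n3=0, n4=0, n5=0 → Y1=0, Y2=0. Observed Y1=0, Y2=1.
  n1 stuck-at-0: output Y1=0, Y2=0 ✗
  n1 stuck-at-1: output Y1=0, Y2=0 ✗
  n2 stuck-at-0: output Y1=0, Y2=0 ✗
  n2 stuck-at-1: output Y1=0, Y2=0 ✗
  n3 stuck-at-0: output Y1=0, Y2=0 ✗
  n3 stuck-at-1: output Y1=1, Y2=1 ✗
  n4 stuck-at-0: output Y1=0, Y2=0 ✗
  n4 stuck-at-1: output Y1=1, Y2=1 ✗
  n5 stuck-at-0: output Y1=0, Y2=0 ✗
  n5 stuck-at-1: output Y1=0, Y2=1 ✓
Consistent faults: {n5 stuck-at-1} — 1 in all.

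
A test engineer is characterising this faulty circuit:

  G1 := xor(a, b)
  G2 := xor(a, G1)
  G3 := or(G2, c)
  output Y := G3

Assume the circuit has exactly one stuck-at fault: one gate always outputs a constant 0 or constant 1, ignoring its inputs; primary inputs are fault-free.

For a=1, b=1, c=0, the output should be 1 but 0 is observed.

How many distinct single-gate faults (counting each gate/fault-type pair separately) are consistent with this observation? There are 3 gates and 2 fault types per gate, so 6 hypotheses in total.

Fault-free: G1=0, G2=1, G3=1 → 1. Observed 0.
  G1 stuck-at-0: output 1 ✗
  G1 stuck-at-1: output 0 ✓
  G2 stuck-at-0: output 0 ✓
  G2 stuck-at-1: output 1 ✗
  G3 stuck-at-0: output 0 ✓
  G3 stuck-at-1: output 1 ✗
Consistent faults: {G1 stuck-at-1, G2 stuck-at-0, G3 stuck-at-0} — 3 in all.

3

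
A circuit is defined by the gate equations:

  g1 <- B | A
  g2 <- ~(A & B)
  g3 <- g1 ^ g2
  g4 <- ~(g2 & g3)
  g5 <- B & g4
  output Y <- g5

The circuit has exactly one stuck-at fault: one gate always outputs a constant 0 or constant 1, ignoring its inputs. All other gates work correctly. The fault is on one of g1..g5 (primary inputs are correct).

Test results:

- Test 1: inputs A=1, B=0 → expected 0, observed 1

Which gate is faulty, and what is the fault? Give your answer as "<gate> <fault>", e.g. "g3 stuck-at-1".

g5 stuck-at-1

Fault-free values for test 1 (A=1, B=0): g1=1, g2=1, g3=0, g4=1, g5=0, giving Y=0. Observed 1.
Test 1: faults giving observed 1 are {g5 stuck-at-1}.
Only g5 stuck-at-1 is consistent with every test.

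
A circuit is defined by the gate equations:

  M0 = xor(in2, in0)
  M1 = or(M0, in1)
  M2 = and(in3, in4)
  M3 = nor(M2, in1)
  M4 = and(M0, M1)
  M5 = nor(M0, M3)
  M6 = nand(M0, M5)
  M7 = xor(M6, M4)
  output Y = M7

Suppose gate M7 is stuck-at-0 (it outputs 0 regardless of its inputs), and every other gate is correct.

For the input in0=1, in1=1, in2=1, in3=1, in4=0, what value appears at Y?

Propagate with M7 forced: M0=0, M1=1, M2=0, M3=0, M4=0, M5=1, M6=1, M7=0 [stuck-at-0].
So Y = 0. (Without the fault it would be 1.)

0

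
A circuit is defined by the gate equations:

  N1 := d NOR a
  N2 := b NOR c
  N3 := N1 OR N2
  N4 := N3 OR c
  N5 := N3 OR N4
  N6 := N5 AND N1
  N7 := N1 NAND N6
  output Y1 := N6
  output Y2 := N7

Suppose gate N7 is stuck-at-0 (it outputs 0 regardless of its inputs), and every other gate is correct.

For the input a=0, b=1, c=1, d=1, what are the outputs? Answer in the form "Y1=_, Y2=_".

Y1=0, Y2=0

Propagate with N7 forced: N1=0, N2=0, N3=0, N4=1, N5=1, N6=0, N7=0 [stuck-at-0].
So the outputs are Y1=0, Y2=0. (Without the fault they would be Y1=0, Y2=1.)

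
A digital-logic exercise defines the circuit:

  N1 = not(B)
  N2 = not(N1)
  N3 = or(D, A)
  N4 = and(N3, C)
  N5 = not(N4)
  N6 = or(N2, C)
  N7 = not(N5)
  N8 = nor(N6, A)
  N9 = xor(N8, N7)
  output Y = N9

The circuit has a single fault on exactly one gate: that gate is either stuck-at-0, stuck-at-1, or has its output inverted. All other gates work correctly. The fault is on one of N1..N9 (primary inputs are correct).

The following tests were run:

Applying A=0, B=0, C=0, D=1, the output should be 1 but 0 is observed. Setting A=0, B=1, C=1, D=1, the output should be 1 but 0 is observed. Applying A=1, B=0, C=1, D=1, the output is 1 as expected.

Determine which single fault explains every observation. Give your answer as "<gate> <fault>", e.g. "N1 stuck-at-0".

Fault-free values for test 1 (A=0, B=0, C=0, D=1): N1=1, N2=0, N3=1, N4=0, N5=1, N6=0, N7=0, N8=1, N9=1, giving Y=1. Observed 0.
Test 1: faults giving observed 0 are {N1 stuck-at-0, N1 inverted output, N2 stuck-at-1, N2 inverted output, N4 stuck-at-1, N4 inverted output, N5 stuck-at-0, N5 inverted output, N6 stuck-at-1, N6 inverted output, N7 stuck-at-1, N7 inverted output, N8 stuck-at-0, N8 inverted output, N9 stuck-at-0, N9 inverted output}.
Test 2 (A=0, B=1, C=1, D=1): fault-free N1=0, N2=1, N3=1, N4=1, N5=0, N6=1, N7=1, N8=0, N9=1 → 1; observed 0. Eliminates N1 stuck-at-0, N1 inverted output, N2 stuck-at-1, N2 inverted output, N4 stuck-at-1, N5 stuck-at-0, N6 stuck-at-1, N7 stuck-at-1, N8 stuck-at-0.
Test 3 (A=1, B=0, C=1, D=1): fault-free N1=1, N2=0, N3=1, N4=1, N5=0, N6=1, N7=1, N8=0, N9=1 → 1; observed 1. Eliminates N4 inverted output, N5 inverted output, N7 inverted output, N8 inverted output, N9 stuck-at-0, N9 inverted output.
Only N6 inverted output is consistent with every test.

N6 inverted output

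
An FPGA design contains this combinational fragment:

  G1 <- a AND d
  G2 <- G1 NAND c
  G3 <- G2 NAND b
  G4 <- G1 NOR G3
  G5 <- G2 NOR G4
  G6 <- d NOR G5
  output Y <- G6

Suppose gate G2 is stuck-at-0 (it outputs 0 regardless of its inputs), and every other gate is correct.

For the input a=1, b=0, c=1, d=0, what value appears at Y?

Propagate with G2 forced: G1=0, G2=0 [stuck-at-0], G3=1, G4=0, G5=1, G6=0.
So Y = 0. (Without the fault it would be 1.)

0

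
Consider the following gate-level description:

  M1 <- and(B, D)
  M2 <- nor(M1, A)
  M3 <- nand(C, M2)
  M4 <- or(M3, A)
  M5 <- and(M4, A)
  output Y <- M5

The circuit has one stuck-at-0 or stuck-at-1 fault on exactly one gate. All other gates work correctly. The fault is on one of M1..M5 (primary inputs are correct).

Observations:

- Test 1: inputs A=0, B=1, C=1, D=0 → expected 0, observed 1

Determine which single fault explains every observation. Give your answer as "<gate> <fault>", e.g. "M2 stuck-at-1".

M5 stuck-at-1

Fault-free values for test 1 (A=0, B=1, C=1, D=0): M1=0, M2=1, M3=0, M4=0, M5=0, giving Y=0. Observed 1.
Test 1: faults giving observed 1 are {M5 stuck-at-1}.
Only M5 stuck-at-1 is consistent with every test.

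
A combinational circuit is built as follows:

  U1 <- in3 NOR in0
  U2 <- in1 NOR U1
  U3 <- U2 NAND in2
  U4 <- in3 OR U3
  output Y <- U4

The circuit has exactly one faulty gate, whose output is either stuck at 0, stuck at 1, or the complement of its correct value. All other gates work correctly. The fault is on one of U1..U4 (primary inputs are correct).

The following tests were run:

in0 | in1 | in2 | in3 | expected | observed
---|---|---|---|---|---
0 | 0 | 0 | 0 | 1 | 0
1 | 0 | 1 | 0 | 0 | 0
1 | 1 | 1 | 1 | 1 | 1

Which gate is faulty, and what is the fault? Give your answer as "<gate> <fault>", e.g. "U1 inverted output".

Fault-free values for test 1 (in0=0, in1=0, in2=0, in3=0): U1=1, U2=0, U3=1, U4=1, giving Y=1. Observed 0.
Test 1: faults giving observed 0 are {U3 stuck-at-0, U3 inverted output, U4 stuck-at-0, U4 inverted output}.
Test 2 (in0=1, in1=0, in2=1, in3=0): fault-free U1=0, U2=1, U3=0, U4=0 → 0; observed 0. Eliminates U3 inverted output, U4 inverted output.
Test 3 (in0=1, in1=1, in2=1, in3=1): fault-free U1=0, U2=0, U3=1, U4=1 → 1; observed 1. Eliminates U4 stuck-at-0.
Only U3 stuck-at-0 is consistent with every test.

U3 stuck-at-0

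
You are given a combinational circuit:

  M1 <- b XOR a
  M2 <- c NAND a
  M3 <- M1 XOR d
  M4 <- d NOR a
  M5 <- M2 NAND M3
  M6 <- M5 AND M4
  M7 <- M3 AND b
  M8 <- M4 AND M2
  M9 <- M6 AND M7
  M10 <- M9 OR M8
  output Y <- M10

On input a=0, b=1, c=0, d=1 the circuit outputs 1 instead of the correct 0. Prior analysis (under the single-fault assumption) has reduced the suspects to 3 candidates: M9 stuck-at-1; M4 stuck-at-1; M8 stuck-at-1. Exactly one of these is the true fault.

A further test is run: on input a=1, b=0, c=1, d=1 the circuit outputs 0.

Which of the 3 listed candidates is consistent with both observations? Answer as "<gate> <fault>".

Evaluate each candidate on input a=1, b=0, c=1, d=1:
  M9 stuck-at-1: M1=1, M2=0, M3=0, M4=0, M5=1, M6=0, M7=0, M8=0, M9=1 [stuck-at-1], M10=1 → 1 — eliminated
  M4 stuck-at-1: M1=1, M2=0, M3=0, M4=1 [stuck-at-1], M5=1, M6=1, M7=0, M8=0, M9=0, M10=0 → 0 — matches
  M8 stuck-at-1: M1=1, M2=0, M3=0, M4=0, M5=1, M6=0, M7=0, M8=1 [stuck-at-1], M9=0, M10=1 → 1 — eliminated
Only M4 stuck-at-1 reproduces the observed 0.

M4 stuck-at-1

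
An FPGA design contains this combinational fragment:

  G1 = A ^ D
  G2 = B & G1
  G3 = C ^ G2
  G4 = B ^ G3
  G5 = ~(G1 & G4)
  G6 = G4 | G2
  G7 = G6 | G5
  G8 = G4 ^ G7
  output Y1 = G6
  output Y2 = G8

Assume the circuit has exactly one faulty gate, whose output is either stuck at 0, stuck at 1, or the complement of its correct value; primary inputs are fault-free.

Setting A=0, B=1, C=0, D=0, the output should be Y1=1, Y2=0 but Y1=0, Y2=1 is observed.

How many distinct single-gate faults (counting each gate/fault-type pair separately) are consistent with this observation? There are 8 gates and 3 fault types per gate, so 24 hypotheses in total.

Fault-free: G1=0, G2=0, G3=0, G4=1, G5=1, G6=1, G7=1, G8=0 → Y1=1, Y2=0. Observed Y1=0, Y2=1.
  G1: none of the 3 fault types match ✗
  G2: none of the 3 fault types match ✗
  G3: stuck-at-1, inverted output ✓; others ✗
  G4: stuck-at-0, inverted output ✓; others ✗
  G5: none of the 3 fault types match ✗
  G6: none of the 3 fault types match ✗
  G7: none of the 3 fault types match ✗
  G8: none of the 3 fault types match ✗
Consistent faults: {G3 stuck-at-1, G3 inverted output, G4 stuck-at-0, G4 inverted output} — 4 in all.

4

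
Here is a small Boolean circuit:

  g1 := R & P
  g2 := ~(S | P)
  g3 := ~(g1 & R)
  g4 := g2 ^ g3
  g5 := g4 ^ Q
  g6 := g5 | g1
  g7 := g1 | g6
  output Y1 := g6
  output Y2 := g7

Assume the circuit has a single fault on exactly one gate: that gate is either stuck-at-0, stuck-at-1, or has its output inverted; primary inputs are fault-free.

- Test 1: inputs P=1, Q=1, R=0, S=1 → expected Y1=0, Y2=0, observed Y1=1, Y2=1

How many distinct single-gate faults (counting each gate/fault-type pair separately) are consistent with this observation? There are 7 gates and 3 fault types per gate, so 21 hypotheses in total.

Fault-free: g1=0, g2=0, g3=1, g4=1, g5=0, g6=0, g7=0 → Y1=0, Y2=0. Observed Y1=1, Y2=1.
  g1: stuck-at-1, inverted output ✓; others ✗
  g2: stuck-at-1, inverted output ✓; others ✗
  g3: stuck-at-0, inverted output ✓; others ✗
  g4: stuck-at-0, inverted output ✓; others ✗
  g5: stuck-at-1, inverted output ✓; others ✗
  g6: stuck-at-1, inverted output ✓; others ✗
  g7: none of the 3 fault types match ✗
Consistent faults: {g1 stuck-at-1, g1 inverted output, g2 stuck-at-1, g2 inverted output, g3 stuck-at-0, g3 inverted output, g4 stuck-at-0, g4 inverted output, g5 stuck-at-1, g5 inverted output, g6 stuck-at-1, g6 inverted output} — 12 in all.

12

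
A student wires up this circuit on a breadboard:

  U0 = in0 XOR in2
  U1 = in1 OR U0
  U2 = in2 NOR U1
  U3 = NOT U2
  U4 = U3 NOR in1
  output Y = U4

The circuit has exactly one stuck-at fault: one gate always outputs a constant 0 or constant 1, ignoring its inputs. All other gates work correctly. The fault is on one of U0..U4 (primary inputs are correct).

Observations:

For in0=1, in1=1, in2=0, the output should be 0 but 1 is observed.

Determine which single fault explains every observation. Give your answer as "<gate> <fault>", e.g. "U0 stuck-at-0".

Fault-free values for test 1 (in0=1, in1=1, in2=0): U0=1, U1=1, U2=0, U3=1, U4=0, giving Y=0. Observed 1.
Test 1: faults giving observed 1 are {U4 stuck-at-1}.
Only U4 stuck-at-1 is consistent with every test.

U4 stuck-at-1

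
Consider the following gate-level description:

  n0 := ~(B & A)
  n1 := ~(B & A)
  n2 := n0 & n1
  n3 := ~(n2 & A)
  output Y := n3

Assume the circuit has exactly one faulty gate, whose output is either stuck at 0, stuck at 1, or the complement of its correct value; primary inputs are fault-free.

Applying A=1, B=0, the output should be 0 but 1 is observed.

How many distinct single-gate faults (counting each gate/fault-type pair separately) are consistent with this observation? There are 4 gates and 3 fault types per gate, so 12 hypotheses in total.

8

Fault-free: n0=1, n1=1, n2=1, n3=0 → 0. Observed 1.
  n0 stuck-at-0: output 1 ✓
  n0 stuck-at-1: output 0 ✗
  n0 inverted output: output 1 ✓
  n1 stuck-at-0: output 1 ✓
  n1 stuck-at-1: output 0 ✗
  n1 inverted output: output 1 ✓
  n2 stuck-at-0: output 1 ✓
  n2 stuck-at-1: output 0 ✗
  n2 inverted output: output 1 ✓
  n3 stuck-at-0: output 0 ✗
  n3 stuck-at-1: output 1 ✓
  n3 inverted output: output 1 ✓
Consistent faults: {n0 stuck-at-0, n0 inverted output, n1 stuck-at-0, n1 inverted output, n2 stuck-at-0, n2 inverted output, n3 stuck-at-1, n3 inverted output} — 8 in all.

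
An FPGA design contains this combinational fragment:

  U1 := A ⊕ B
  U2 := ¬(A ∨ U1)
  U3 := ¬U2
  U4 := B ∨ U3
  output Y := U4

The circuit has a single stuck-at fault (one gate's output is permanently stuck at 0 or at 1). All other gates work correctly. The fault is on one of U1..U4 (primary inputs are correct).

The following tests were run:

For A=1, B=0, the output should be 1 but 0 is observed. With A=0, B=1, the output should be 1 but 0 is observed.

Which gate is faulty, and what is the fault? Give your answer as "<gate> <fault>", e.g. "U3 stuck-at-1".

U4 stuck-at-0

Fault-free values for test 1 (A=1, B=0): U1=1, U2=0, U3=1, U4=1, giving Y=1. Observed 0.
Test 1: faults giving observed 0 are {U2 stuck-at-1, U3 stuck-at-0, U4 stuck-at-0}.
Test 2 (A=0, B=1): fault-free U1=1, U2=0, U3=1, U4=1 → 1; observed 0. Eliminates U2 stuck-at-1, U3 stuck-at-0.
Only U4 stuck-at-0 is consistent with every test.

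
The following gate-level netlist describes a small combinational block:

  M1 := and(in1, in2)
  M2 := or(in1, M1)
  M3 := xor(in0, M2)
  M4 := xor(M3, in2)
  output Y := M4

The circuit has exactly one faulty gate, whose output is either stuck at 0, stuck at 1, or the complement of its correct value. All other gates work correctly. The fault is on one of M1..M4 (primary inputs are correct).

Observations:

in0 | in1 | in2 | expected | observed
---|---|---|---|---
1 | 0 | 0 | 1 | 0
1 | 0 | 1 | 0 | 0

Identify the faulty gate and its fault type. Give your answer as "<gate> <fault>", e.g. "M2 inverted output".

Fault-free values for test 1 (in0=1, in1=0, in2=0): M1=0, M2=0, M3=1, M4=1, giving Y=1. Observed 0.
Test 1: faults giving observed 0 are {M1 stuck-at-1, M1 inverted output, M2 stuck-at-1, M2 inverted output, M3 stuck-at-0, M3 inverted output, M4 stuck-at-0, M4 inverted output}.
Test 2 (in0=1, in1=0, in2=1): fault-free M1=0, M2=0, M3=1, M4=0 → 0; observed 0. Eliminates M1 stuck-at-1, M1 inverted output, M2 stuck-at-1, M2 inverted output, M3 stuck-at-0, M3 inverted output, M4 inverted output.
Only M4 stuck-at-0 is consistent with every test.

M4 stuck-at-0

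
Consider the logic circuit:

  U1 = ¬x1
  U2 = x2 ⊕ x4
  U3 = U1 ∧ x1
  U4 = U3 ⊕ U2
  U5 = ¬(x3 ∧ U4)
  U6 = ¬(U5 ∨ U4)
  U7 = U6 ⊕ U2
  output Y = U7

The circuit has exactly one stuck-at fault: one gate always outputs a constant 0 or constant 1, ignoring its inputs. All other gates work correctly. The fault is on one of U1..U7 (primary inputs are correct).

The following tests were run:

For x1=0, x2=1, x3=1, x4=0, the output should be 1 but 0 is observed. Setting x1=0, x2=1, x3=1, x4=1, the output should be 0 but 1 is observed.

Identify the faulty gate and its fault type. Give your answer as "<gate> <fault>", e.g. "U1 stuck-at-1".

U6 stuck-at-1

Fault-free values for test 1 (x1=0, x2=1, x3=1, x4=0): U1=1, U2=1, U3=0, U4=1, U5=0, U6=0, U7=1, giving Y=1. Observed 0.
Test 1: faults giving observed 0 are {U2 stuck-at-0, U6 stuck-at-1, U7 stuck-at-0}.
Test 2 (x1=0, x2=1, x3=1, x4=1): fault-free U1=1, U2=0, U3=0, U4=0, U5=1, U6=0, U7=0 → 0; observed 1. Eliminates U2 stuck-at-0, U7 stuck-at-0.
Only U6 stuck-at-1 is consistent with every test.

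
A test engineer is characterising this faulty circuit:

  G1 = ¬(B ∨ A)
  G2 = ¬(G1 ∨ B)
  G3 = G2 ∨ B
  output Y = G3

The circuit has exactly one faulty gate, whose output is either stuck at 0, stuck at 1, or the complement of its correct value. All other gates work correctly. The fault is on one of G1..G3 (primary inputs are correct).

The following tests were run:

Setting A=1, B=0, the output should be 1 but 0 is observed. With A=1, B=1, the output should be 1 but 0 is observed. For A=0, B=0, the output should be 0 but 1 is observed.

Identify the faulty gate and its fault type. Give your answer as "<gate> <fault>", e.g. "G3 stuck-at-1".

G3 inverted output

Fault-free values for test 1 (A=1, B=0): G1=0, G2=1, G3=1, giving Y=1. Observed 0.
Test 1: faults giving observed 0 are {G1 stuck-at-1, G1 inverted output, G2 stuck-at-0, G2 inverted output, G3 stuck-at-0, G3 inverted output}.
Test 2 (A=1, B=1): fault-free G1=0, G2=0, G3=1 → 1; observed 0. Eliminates G1 stuck-at-1, G1 inverted output, G2 stuck-at-0, G2 inverted output.
Test 3 (A=0, B=0): fault-free G1=1, G2=0, G3=0 → 0; observed 1. Eliminates G3 stuck-at-0.
Only G3 inverted output is consistent with every test.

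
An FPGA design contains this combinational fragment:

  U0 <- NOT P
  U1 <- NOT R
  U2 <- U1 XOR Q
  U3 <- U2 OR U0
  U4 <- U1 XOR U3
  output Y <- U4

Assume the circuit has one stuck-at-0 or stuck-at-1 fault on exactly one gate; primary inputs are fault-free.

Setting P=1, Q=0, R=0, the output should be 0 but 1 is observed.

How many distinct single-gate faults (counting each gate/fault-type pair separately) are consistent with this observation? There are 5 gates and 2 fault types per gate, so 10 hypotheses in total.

3

Fault-free: U0=0, U1=1, U2=1, U3=1, U4=0 → 0. Observed 1.
  U0 stuck-at-0: output 0 ✗
  U0 stuck-at-1: output 0 ✗
  U1 stuck-at-0: output 0 ✗
  U1 stuck-at-1: output 0 ✗
  U2 stuck-at-0: output 1 ✓
  U2 stuck-at-1: output 0 ✗
  U3 stuck-at-0: output 1 ✓
  U3 stuck-at-1: output 0 ✗
  U4 stuck-at-0: output 0 ✗
  U4 stuck-at-1: output 1 ✓
Consistent faults: {U2 stuck-at-0, U3 stuck-at-0, U4 stuck-at-1} — 3 in all.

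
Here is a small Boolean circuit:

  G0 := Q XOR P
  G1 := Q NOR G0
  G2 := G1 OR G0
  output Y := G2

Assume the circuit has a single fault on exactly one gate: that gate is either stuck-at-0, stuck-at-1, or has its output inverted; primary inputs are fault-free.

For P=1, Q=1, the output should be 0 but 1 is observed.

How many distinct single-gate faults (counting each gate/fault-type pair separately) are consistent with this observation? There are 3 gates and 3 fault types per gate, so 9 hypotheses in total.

Fault-free: G0=0, G1=0, G2=0 → 0. Observed 1.
  G0 stuck-at-0: output 0 ✗
  G0 stuck-at-1: output 1 ✓
  G0 inverted output: output 1 ✓
  G1 stuck-at-0: output 0 ✗
  G1 stuck-at-1: output 1 ✓
  G1 inverted output: output 1 ✓
  G2 stuck-at-0: output 0 ✗
  G2 stuck-at-1: output 1 ✓
  G2 inverted output: output 1 ✓
Consistent faults: {G0 stuck-at-1, G0 inverted output, G1 stuck-at-1, G1 inverted output, G2 stuck-at-1, G2 inverted output} — 6 in all.

6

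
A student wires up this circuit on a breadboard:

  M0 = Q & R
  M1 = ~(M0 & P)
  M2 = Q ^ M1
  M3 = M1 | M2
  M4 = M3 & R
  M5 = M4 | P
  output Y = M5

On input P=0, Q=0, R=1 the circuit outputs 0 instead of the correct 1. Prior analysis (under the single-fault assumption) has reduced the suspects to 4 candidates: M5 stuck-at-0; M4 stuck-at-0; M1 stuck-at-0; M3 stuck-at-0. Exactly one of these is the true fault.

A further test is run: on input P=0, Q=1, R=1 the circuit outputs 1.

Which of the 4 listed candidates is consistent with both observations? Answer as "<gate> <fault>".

Evaluate each candidate on input P=0, Q=1, R=1:
  M5 stuck-at-0: M0=1, M1=1, M2=0, M3=1, M4=1, M5=0 [stuck-at-0] → 0 — eliminated
  M4 stuck-at-0: M0=1, M1=1, M2=0, M3=1, M4=0 [stuck-at-0], M5=0 → 0 — eliminated
  M1 stuck-at-0: M0=1, M1=0 [stuck-at-0], M2=1, M3=1, M4=1, M5=1 → 1 — matches
  M3 stuck-at-0: M0=1, M1=1, M2=0, M3=0 [stuck-at-0], M4=0, M5=0 → 0 — eliminated
Only M1 stuck-at-0 reproduces the observed 1.

M1 stuck-at-0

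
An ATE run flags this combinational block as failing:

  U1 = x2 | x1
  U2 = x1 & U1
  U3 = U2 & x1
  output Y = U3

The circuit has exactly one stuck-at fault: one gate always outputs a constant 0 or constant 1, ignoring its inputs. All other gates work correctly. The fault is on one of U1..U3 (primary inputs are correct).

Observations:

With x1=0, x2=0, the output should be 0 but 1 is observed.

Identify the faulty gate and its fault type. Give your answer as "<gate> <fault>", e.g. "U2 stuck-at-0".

U3 stuck-at-1

Fault-free values for test 1 (x1=0, x2=0): U1=0, U2=0, U3=0, giving Y=0. Observed 1.
Test 1: faults giving observed 1 are {U3 stuck-at-1}.
Only U3 stuck-at-1 is consistent with every test.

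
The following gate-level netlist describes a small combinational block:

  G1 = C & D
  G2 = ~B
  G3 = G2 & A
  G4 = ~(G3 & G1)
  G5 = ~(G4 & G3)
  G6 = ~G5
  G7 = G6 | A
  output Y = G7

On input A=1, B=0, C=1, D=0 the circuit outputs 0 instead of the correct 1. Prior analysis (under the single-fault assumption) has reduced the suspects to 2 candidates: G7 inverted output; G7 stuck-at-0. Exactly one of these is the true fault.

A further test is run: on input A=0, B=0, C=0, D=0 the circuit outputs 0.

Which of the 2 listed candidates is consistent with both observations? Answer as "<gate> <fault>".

G7 stuck-at-0

Evaluate each candidate on input A=0, B=0, C=0, D=0:
  G7 inverted output: G1=0, G2=1, G3=0, G4=1, G5=1, G6=0, G7=1 [inverted output] → 1 — eliminated
  G7 stuck-at-0: G1=0, G2=1, G3=0, G4=1, G5=1, G6=0, G7=0 [stuck-at-0] → 0 — matches
Only G7 stuck-at-0 reproduces the observed 0.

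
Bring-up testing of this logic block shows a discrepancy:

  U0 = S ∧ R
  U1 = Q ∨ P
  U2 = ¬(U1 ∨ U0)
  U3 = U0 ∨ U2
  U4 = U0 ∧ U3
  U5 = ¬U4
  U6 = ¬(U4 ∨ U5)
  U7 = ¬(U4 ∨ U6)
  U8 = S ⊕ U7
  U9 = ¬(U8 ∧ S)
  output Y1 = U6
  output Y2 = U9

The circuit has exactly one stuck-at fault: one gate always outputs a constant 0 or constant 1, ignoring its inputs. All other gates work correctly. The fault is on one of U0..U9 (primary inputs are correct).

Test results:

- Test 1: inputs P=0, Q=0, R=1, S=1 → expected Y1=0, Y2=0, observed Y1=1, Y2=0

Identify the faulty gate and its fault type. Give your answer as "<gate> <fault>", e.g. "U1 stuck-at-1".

U6 stuck-at-1

Fault-free values for test 1 (P=0, Q=0, R=1, S=1): U0=1, U1=0, U2=0, U3=1, U4=1, U5=0, U6=0, U7=0, U8=1, U9=0, giving Y1=0, Y2=0. Observed Y1=1, Y2=0.
Test 1: faults giving observed Y1=1, Y2=0 are {U6 stuck-at-1}.
Only U6 stuck-at-1 is consistent with every test.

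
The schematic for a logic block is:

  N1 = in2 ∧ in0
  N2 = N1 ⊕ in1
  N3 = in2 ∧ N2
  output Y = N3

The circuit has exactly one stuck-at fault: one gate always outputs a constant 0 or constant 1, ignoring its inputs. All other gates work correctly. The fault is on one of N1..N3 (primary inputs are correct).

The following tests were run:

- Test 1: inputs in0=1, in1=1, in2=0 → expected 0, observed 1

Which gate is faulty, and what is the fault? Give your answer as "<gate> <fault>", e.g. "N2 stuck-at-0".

N3 stuck-at-1

Fault-free values for test 1 (in0=1, in1=1, in2=0): N1=0, N2=1, N3=0, giving Y=0. Observed 1.
Test 1: faults giving observed 1 are {N3 stuck-at-1}.
Only N3 stuck-at-1 is consistent with every test.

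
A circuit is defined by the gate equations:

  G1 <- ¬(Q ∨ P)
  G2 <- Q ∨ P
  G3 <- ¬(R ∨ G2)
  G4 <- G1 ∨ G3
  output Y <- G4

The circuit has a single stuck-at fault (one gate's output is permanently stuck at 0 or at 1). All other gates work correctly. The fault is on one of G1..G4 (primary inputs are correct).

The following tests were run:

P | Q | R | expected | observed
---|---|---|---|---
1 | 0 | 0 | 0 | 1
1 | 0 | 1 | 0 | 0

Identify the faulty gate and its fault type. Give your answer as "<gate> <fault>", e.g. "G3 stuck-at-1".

G2 stuck-at-0

Fault-free values for test 1 (P=1, Q=0, R=0): G1=0, G2=1, G3=0, G4=0, giving Y=0. Observed 1.
Test 1: faults giving observed 1 are {G1 stuck-at-1, G2 stuck-at-0, G3 stuck-at-1, G4 stuck-at-1}.
Test 2 (P=1, Q=0, R=1): fault-free G1=0, G2=1, G3=0, G4=0 → 0; observed 0. Eliminates G1 stuck-at-1, G3 stuck-at-1, G4 stuck-at-1.
Only G2 stuck-at-0 is consistent with every test.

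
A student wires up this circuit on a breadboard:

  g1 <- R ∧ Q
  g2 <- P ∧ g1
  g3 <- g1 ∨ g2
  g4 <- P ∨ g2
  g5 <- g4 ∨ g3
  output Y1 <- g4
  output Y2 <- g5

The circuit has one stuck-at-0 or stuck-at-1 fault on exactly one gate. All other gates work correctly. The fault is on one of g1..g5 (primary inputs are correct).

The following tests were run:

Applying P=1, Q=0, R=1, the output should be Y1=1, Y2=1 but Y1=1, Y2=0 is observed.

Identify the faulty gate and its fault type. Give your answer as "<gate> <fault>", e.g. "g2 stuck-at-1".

Fault-free values for test 1 (P=1, Q=0, R=1): g1=0, g2=0, g3=0, g4=1, g5=1, giving Y1=1, Y2=1. Observed Y1=1, Y2=0.
Test 1: faults giving observed Y1=1, Y2=0 are {g5 stuck-at-0}.
Only g5 stuck-at-0 is consistent with every test.

g5 stuck-at-0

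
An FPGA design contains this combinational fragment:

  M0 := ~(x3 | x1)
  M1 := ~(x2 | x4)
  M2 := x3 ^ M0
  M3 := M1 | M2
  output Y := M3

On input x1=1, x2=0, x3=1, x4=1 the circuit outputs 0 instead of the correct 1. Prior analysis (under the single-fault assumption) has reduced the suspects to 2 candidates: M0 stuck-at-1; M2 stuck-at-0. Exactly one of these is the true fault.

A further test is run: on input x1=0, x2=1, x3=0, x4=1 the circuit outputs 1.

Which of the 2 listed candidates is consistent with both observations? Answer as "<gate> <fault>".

M0 stuck-at-1

Evaluate each candidate on input x1=0, x2=1, x3=0, x4=1:
  M0 stuck-at-1: M0=1 [stuck-at-1], M1=0, M2=1, M3=1 → 1 — matches
  M2 stuck-at-0: M0=1, M1=0, M2=0 [stuck-at-0], M3=0 → 0 — eliminated
Only M0 stuck-at-1 reproduces the observed 1.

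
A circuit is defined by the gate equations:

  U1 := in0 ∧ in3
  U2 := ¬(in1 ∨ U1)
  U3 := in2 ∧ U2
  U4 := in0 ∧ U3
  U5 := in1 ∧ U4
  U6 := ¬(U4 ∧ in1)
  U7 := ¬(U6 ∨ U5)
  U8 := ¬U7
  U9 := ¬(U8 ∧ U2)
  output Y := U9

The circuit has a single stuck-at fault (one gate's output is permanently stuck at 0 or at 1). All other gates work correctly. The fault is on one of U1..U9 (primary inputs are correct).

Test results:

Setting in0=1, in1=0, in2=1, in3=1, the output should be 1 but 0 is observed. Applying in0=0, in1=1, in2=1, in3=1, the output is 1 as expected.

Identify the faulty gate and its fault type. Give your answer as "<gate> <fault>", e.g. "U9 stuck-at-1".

U1 stuck-at-0

Fault-free values for test 1 (in0=1, in1=0, in2=1, in3=1): U1=1, U2=0, U3=0, U4=0, U5=0, U6=1, U7=0, U8=1, U9=1, giving Y=1. Observed 0.
Test 1: faults giving observed 0 are {U1 stuck-at-0, U2 stuck-at-1, U9 stuck-at-0}.
Test 2 (in0=0, in1=1, in2=1, in3=1): fault-free U1=0, U2=0, U3=0, U4=0, U5=0, U6=1, U7=0, U8=1, U9=1 → 1; observed 1. Eliminates U2 stuck-at-1, U9 stuck-at-0.
Only U1 stuck-at-0 is consistent with every test.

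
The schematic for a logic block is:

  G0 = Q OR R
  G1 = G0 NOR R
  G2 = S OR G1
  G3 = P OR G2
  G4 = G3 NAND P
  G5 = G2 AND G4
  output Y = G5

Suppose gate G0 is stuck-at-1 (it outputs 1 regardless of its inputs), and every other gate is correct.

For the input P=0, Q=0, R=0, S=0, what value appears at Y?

Propagate with G0 forced: G0=1 [stuck-at-1], G1=0, G2=0, G3=0, G4=1, G5=0.
So Y = 0. (Without the fault it would be 1.)

0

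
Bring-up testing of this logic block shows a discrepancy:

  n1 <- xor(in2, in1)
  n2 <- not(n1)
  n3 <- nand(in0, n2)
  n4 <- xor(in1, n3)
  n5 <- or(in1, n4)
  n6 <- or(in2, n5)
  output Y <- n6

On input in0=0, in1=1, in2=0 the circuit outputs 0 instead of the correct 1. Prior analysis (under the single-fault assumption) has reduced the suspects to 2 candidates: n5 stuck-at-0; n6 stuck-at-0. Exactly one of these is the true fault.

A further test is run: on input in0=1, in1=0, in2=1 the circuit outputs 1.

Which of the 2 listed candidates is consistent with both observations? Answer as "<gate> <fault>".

n5 stuck-at-0

Evaluate each candidate on input in0=1, in1=0, in2=1:
  n5 stuck-at-0: n1=1, n2=0, n3=1, n4=1, n5=0 [stuck-at-0], n6=1 → 1 — matches
  n6 stuck-at-0: n1=1, n2=0, n3=1, n4=1, n5=1, n6=0 [stuck-at-0] → 0 — eliminated
Only n5 stuck-at-0 reproduces the observed 1.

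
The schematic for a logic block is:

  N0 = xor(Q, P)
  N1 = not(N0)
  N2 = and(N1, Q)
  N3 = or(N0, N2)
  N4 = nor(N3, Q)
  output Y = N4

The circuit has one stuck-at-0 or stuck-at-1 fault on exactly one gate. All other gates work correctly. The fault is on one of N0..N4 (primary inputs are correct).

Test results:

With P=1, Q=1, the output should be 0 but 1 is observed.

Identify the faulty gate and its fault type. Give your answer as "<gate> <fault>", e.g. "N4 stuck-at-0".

Fault-free values for test 1 (P=1, Q=1): N0=0, N1=1, N2=1, N3=1, N4=0, giving Y=0. Observed 1.
Test 1: faults giving observed 1 are {N4 stuck-at-1}.
Only N4 stuck-at-1 is consistent with every test.

N4 stuck-at-1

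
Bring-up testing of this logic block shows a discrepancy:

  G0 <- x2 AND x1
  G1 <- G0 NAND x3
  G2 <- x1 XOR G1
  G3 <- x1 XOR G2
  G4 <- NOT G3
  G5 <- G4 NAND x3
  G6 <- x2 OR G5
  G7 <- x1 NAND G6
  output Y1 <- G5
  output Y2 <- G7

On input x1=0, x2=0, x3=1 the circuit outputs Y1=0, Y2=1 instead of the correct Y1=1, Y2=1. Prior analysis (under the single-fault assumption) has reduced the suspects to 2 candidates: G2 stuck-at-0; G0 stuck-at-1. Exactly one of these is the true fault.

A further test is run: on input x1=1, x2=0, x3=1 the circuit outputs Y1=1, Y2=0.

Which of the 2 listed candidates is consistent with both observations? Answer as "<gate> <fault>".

Evaluate each candidate on input x1=1, x2=0, x3=1:
  G2 stuck-at-0: G0=0, G1=1, G2=0 [stuck-at-0], G3=1, G4=0, G5=1, G6=1, G7=0 → Y1=1, Y2=0 — matches
  G0 stuck-at-1: G0=1 [stuck-at-1], G1=0, G2=1, G3=0, G4=1, G5=0, G6=0, G7=1 → Y1=0, Y2=1 — eliminated
Only G2 stuck-at-0 reproduces the observed Y1=1, Y2=0.

G2 stuck-at-0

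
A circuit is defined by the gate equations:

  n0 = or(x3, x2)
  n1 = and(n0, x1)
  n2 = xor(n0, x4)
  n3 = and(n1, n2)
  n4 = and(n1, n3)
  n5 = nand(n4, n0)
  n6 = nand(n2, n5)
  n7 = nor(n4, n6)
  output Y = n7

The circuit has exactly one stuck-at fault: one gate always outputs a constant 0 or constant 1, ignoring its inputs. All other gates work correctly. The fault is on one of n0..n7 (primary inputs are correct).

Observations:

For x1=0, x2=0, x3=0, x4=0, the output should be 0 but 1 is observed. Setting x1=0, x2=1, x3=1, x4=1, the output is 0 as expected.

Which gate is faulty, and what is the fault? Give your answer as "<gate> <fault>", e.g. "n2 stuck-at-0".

n0 stuck-at-1

Fault-free values for test 1 (x1=0, x2=0, x3=0, x4=0): n0=0, n1=0, n2=0, n3=0, n4=0, n5=1, n6=1, n7=0, giving Y=0. Observed 1.
Test 1: faults giving observed 1 are {n0 stuck-at-1, n2 stuck-at-1, n6 stuck-at-0, n7 stuck-at-1}.
Test 2 (x1=0, x2=1, x3=1, x4=1): fault-free n0=1, n1=0, n2=0, n3=0, n4=0, n5=1, n6=1, n7=0 → 0; observed 0. Eliminates n2 stuck-at-1, n6 stuck-at-0, n7 stuck-at-1.
Only n0 stuck-at-1 is consistent with every test.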